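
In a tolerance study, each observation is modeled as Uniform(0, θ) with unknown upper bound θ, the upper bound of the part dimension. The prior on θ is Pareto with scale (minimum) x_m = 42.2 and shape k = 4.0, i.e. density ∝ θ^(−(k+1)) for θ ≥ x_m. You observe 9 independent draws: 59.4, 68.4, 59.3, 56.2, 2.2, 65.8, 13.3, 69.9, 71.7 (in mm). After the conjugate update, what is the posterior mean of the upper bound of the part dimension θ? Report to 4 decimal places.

77.6750

A Pareto(scale x_m, shape k) prior on the upper bound θ of Uniform(0, θ) is conjugate: posterior is Pareto(max(x_m, max xᵢ), k + n).
Sample maximum = 71.7; prior scale x_m = 42.2 → posterior scale = max = 71.7.
Posterior shape = 4.0 + 9 = 13.0.
E[θ|data] = k·x_m/(k−1) = 13.0·71.7/12.0 = 77.6750.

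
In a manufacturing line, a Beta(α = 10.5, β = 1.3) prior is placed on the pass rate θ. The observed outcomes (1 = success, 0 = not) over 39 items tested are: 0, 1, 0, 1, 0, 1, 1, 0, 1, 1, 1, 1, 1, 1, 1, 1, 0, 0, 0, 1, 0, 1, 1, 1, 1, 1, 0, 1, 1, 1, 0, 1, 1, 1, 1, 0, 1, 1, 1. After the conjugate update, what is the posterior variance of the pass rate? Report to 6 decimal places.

The Beta prior is conjugate to a Binomial/Bernoulli likelihood; the update adds successes to α and failures to β.
Posterior: Beta(α+k, β+n−k) = Beta(10.5+28, 1.3+11) = Beta(38.5, 12.3).
Var = αβ/((α+β)²(α+β+1)) = 38.5·12.3/(50.8²·51.8) = 0.003542.

0.003542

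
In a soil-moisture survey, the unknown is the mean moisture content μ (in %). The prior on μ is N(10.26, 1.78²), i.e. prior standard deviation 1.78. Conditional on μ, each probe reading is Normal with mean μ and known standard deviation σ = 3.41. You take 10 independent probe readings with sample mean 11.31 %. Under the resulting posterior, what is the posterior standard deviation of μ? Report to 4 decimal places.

For Normal data with known variance σ², a Normal(μ₀, σ₀²) prior on μ is conjugate. Posterior precision = 1/σ₀² + n/σ²; posterior mean is the precision-weighted average of μ₀ and x̄.
σ₀² = 1.78² = 3.1684, σ² = 3.41² = 11.6281; σ² + n·σ₀² = 11.6281 + 10·3.1684 = 43.3121.
Posterior precision = 1/σ₀² + n/σ² = 1/3.1684 + 10/11.6281 = (σ² + n·σ₀²)/(σ₀²σ²) = 43.3121/(3.1684·11.6281); posterior variance σₙ² = σ₀²σ²/(σ² + n·σ₀²) = 3.1684·11.6281/43.3121 = 0.850628.
Posterior SD = √σₙ² = √(3.1684·11.6281/43.3121) = 0.9223.

0.9223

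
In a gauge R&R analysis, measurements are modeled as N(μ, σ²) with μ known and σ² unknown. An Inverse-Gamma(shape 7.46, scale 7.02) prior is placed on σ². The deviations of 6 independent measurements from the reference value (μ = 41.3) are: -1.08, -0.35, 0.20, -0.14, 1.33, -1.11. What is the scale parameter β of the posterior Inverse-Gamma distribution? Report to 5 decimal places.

With known mean μ and an Inverse-Gamma(α, β) prior on σ², the Normal likelihood is conjugate: posterior is Inv-Gamma(α + n/2, β + Σ(xᵢ−μ)²/2).
Σ(xᵢ−μ)² = (-1.08)² + (-0.35)² + (0.20)² + (-0.14)² + (1.33)² + (-1.11)² = 4.3495.
Posterior: Inv-Gamma(7.46 + 6/2, 7.02 + 4.3495/2) = Inv-Gamma(10.46, 9.19475).
Posterior β = 9.19475.

9.19475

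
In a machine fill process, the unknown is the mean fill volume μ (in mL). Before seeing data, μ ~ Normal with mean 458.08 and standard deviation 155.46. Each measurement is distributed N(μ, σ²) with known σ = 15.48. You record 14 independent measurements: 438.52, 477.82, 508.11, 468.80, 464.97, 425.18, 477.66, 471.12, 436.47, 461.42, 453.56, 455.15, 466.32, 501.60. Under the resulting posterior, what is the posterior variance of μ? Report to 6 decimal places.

17.104343

For Normal data with known variance σ², a Normal(μ₀, σ₀²) prior on μ is conjugate. Posterior precision = 1/σ₀² + n/σ²; posterior mean is the precision-weighted average of μ₀ and x̄.
σ₀² = 155.46² = 24167.8116, σ² = 15.48² = 239.6304; σ² + n·σ₀² = 239.6304 + 14·24167.8116 = 338588.9928.
Posterior precision = 1/σ₀² + n/σ² = 1/24167.8116 + 14/239.6304 = (σ² + n·σ₀²)/(σ₀²σ²) = 338588.9928/(24167.8116·239.6304); posterior variance σₙ² = σ₀²σ²/(σ² + n·σ₀²) = 24167.8116·239.6304/338588.9928 = 17.104343.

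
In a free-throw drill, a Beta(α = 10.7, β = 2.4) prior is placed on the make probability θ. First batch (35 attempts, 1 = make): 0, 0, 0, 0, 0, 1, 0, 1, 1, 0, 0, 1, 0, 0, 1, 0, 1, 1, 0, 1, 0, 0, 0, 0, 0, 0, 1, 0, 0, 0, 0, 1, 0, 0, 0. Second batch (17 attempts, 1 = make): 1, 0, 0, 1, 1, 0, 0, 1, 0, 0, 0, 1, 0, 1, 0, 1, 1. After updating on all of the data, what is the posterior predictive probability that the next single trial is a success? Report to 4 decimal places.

The Beta prior is conjugate to a Binomial/Bernoulli likelihood; the update adds successes to α and failures to β.
After batch 1: Beta(10.7+10, 2.4+25) = Beta(20.7, 27.4).
After batch 2: Beta(20.7+8, 27.4+9) = Beta(28.7, 36.4).
For a single future Bernoulli trial, P(success | data) = α/(α+β) = 0.4409.

0.4409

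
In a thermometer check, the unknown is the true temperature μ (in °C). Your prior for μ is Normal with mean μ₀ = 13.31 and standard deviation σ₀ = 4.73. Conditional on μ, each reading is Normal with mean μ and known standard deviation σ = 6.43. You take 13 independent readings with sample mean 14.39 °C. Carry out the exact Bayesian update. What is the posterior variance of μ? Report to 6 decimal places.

2.784545

For Normal data with known variance σ², a Normal(μ₀, σ₀²) prior on μ is conjugate. Posterior precision = 1/σ₀² + n/σ²; posterior mean is the precision-weighted average of μ₀ and x̄.
σ₀² = 4.73² = 22.3729, σ² = 6.43² = 41.3449; σ² + n·σ₀² = 41.3449 + 13·22.3729 = 332.1926.
Posterior precision = 1/σ₀² + n/σ² = 1/22.3729 + 13/41.3449 = (σ² + n·σ₀²)/(σ₀²σ²) = 332.1926/(22.3729·41.3449); posterior variance σₙ² = σ₀²σ²/(σ² + n·σ₀²) = 22.3729·41.3449/332.1926 = 2.784545.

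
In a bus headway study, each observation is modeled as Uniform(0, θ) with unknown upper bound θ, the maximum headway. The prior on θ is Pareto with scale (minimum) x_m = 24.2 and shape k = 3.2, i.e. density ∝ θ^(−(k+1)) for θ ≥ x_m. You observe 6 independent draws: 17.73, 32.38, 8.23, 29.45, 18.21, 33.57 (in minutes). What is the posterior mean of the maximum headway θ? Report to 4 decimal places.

A Pareto(scale x_m, shape k) prior on the upper bound θ of Uniform(0, θ) is conjugate: posterior is Pareto(max(x_m, max xᵢ), k + n).
Sample maximum = 33.57; prior scale x_m = 24.2 → posterior scale = max = 33.57.
Posterior shape = 3.2 + 6 = 9.2.
E[θ|data] = k·x_m/(k−1) = 9.2·33.57/8.2 = 37.6639.

37.6639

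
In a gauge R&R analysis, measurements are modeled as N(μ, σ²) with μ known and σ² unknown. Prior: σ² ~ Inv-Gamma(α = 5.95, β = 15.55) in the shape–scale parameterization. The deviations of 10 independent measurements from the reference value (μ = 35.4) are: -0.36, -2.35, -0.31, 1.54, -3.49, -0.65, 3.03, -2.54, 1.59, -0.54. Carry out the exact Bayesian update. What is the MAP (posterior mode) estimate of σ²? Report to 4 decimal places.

With known mean μ and an Inverse-Gamma(α, β) prior on σ², the Normal likelihood is conjugate: posterior is Inv-Gamma(α + n/2, β + Σ(xᵢ−μ)²/2).
Σ(xᵢ−μ)² = (-0.36)² + (-2.35)² + (-0.31)² + (1.54)² + (-3.49)² + (-0.65)² + (3.03)² + (-2.54)² + (1.59)² + (-0.54)² = 39.1746.
Posterior: Inv-Gamma(5.95 + 10/2, 15.55 + 39.1746/2) = Inv-Gamma(10.95, 35.13730).
Mode = β/(α+1) = 35.13730/11.95 = 2.9404.

2.9404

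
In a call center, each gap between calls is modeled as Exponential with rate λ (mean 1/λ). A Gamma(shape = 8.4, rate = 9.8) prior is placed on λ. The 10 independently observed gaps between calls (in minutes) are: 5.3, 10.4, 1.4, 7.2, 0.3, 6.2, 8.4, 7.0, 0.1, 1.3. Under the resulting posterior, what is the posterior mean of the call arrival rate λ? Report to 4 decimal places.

With a Gamma(shape α, rate β) prior on the exponential rate λ, the posterior after n observations with total T = Σxᵢ is Gamma(α+n, β+T).
Sum of observations T = 47.6 minutes; n = 10.
Posterior: Gamma(8.4+10, 9.8+47.6) = Gamma(18.4, 57.4).
Posterior mean of λ = α/β = 18.4/57.4 = 0.3206.

0.3206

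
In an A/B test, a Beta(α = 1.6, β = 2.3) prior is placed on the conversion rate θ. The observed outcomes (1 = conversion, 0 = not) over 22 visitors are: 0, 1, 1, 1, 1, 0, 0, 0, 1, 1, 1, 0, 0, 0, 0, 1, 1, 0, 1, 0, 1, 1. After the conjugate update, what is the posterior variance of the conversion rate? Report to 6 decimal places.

0.009270

The Beta prior is conjugate to a Binomial/Bernoulli likelihood; the update adds successes to α and failures to β.
Posterior: Beta(α+k, β+n−k) = Beta(1.6+12, 2.3+10) = Beta(13.6, 12.3).
Var = αβ/((α+β)²(α+β+1)) = 13.6·12.3/(25.9²·26.9) = 0.009270.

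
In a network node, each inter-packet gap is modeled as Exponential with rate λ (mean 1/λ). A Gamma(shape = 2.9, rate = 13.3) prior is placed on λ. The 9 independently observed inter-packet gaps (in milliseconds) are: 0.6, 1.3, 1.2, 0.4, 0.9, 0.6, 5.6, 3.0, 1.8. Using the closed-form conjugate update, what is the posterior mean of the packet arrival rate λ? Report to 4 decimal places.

0.4146

With a Gamma(shape α, rate β) prior on the exponential rate λ, the posterior after n observations with total T = Σxᵢ is Gamma(α+n, β+T).
Sum of observations T = 15.4 milliseconds; n = 9.
Posterior: Gamma(2.9+9, 13.3+15.4) = Gamma(11.9, 28.7).
Posterior mean of λ = α/β = 11.9/28.7 = 0.4146.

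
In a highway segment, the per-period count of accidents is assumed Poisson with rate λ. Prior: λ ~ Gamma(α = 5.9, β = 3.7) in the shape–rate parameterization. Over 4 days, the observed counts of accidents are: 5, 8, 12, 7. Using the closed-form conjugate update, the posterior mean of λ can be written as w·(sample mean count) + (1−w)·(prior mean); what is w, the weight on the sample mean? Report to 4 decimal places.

With a Gamma(shape α, rate β) prior, the Poisson likelihood is conjugate: the posterior is Gamma(α + ΣXᵢ, β + n).
Posterior mean = (α₀+S)/(β₀+n) = [n/(β₀+n)]·(S/n) + [β₀/(β₀+n)]·(α₀/β₀), so only n and β₀ enter the weight.
Weight on data w = n/(β₀+n) = 4/(3.7+4) = 4/7.7 = 0.5195.

0.5195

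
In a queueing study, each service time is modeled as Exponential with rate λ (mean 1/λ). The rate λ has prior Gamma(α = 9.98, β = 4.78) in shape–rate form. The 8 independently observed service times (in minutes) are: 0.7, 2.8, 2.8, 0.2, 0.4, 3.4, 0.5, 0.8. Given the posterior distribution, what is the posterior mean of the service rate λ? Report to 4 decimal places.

1.0977

With a Gamma(shape α, rate β) prior on the exponential rate λ, the posterior after n observations with total T = Σxᵢ is Gamma(α+n, β+T).
Sum of observations T = 11.6 minutes; n = 8.
Posterior: Gamma(9.98+8, 4.78+11.6) = Gamma(17.98, 16.38).
Posterior mean of λ = α/β = 17.98/16.38 = 1.0977.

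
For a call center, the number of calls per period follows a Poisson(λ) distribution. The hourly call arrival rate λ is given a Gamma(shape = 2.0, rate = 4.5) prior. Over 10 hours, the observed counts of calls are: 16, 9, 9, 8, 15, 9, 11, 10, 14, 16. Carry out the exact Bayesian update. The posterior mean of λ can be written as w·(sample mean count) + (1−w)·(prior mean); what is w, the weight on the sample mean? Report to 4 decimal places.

With a Gamma(shape α, rate β) prior, the Poisson likelihood is conjugate: the posterior is Gamma(α + ΣXᵢ, β + n).
Posterior mean = (α₀+S)/(β₀+n) = [n/(β₀+n)]·(S/n) + [β₀/(β₀+n)]·(α₀/β₀), so only n and β₀ enter the weight.
Weight on data w = n/(β₀+n) = 10/(4.5+10) = 10/14.5 = 0.6897.

0.6897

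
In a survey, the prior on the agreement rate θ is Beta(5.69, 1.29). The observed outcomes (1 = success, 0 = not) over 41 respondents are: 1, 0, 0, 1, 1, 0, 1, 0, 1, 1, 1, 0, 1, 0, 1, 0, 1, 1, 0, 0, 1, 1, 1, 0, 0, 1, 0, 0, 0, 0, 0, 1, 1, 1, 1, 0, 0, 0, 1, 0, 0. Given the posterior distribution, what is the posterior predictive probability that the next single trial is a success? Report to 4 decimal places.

The Beta prior is conjugate to a Binomial/Bernoulli likelihood; the update adds successes to α and failures to β.
Posterior: Beta(α+k, β+n−k) = Beta(5.69+20, 1.29+21) = Beta(25.69, 22.29).
For a single future Bernoulli trial, P(success | data) = α/(α+β) = 0.5354.

0.5354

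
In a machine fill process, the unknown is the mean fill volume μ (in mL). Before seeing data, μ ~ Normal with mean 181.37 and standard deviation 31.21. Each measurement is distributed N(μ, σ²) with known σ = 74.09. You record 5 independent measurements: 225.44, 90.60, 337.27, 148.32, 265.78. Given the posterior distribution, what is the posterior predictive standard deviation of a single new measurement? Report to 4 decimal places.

77.4949

For Normal data with known variance σ², a Normal(μ₀, σ₀²) prior on μ is conjugate. Posterior precision = 1/σ₀² + n/σ²; posterior mean is the precision-weighted average of μ₀ and x̄.
σ₀² = 31.21² = 974.0641, σ² = 74.09² = 5489.3281; σ² + n·σ₀² = 5489.3281 + 5·974.0641 = 10359.6486.
Posterior precision = 1/σ₀² + n/σ² = 1/974.0641 + 5/5489.3281 = (σ² + n·σ₀²)/(σ₀²σ²) = 10359.6486/(974.0641·5489.3281); posterior variance σₙ² = σ₀²σ²/(σ² + n·σ₀²) = 974.0641·5489.3281/10359.6486 = 516.133089.
Predictive variance for one new observation = σₙ² + σ² = 974.0641·5489.3281/10359.6486 + 5489.3281 = σ²·(σ₀² + 10359.6486)/10359.6486 = 5489.3281·11333.7127/10359.6486 = 6005.461189; SD = √(5489.3281·11333.7127/10359.6486) = 77.4949.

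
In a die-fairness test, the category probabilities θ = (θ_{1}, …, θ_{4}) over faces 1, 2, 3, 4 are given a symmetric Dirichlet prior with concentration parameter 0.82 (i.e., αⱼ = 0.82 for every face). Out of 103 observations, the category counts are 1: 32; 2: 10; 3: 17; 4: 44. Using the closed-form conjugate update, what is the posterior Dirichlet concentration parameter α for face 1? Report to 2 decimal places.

The Dirichlet prior is conjugate to the Multinomial likelihood: each posterior αⱼ = prior αⱼ + observed count nⱼ.
Posterior concentration: (32.82, 10.82, 17.82, 44.82), total = 106.28.
α_{1} = 0.82 + 32 = 32.82.

32.82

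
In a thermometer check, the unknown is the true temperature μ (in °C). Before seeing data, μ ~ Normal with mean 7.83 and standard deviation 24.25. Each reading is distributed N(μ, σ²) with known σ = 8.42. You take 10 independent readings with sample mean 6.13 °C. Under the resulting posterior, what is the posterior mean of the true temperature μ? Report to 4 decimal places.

For Normal data with known variance σ², a Normal(μ₀, σ₀²) prior on μ is conjugate. Posterior precision = 1/σ₀² + n/σ²; posterior mean is the precision-weighted average of μ₀ and x̄.
n·x̄ = 10·6.13 = 61.3.
σ₀² = 24.25² = 588.0625, σ² = 8.42² = 70.8964; σ² + n·σ₀² = 70.8964 + 10·588.0625 = 5951.5214.
Posterior mean = (μ₀/σ₀² + n·x̄/σ²)/(1/σ₀² + n/σ²) = (σ²·μ₀ + σ₀²·n·x̄)/(σ² + n·σ₀²) = (70.8964·7.83 + 588.0625·61.3)/5951.5214 = 36603.350062/5951.5214 = 6.1503.

6.1503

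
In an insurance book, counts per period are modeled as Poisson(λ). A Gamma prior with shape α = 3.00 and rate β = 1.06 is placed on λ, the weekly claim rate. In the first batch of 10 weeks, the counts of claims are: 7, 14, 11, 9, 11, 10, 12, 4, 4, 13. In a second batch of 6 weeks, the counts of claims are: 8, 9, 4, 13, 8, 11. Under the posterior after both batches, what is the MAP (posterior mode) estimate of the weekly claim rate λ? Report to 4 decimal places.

8.7925

With a Gamma(shape α, rate β) prior, the Poisson likelihood is conjugate: the posterior is Gamma(α + ΣXᵢ, β + n).
Batch 1: sum of counts S = 95 over n = 10 weeks.
After batch 1: Gamma(α+S, β+n) = Gamma(3.00+95, 1.06+10) = Gamma(98.00, 11.06).
Batch 2: sum of counts S = 53 over n = 6 weeks.
After batch 2: Gamma(α+S, β+n) = Gamma(98.00+53, 11.06+6) = Gamma(151.00, 17.06).
Mode of Gamma(α,β) for α≥1 is (α−1)/β = 150.00/17.06 = 8.7925.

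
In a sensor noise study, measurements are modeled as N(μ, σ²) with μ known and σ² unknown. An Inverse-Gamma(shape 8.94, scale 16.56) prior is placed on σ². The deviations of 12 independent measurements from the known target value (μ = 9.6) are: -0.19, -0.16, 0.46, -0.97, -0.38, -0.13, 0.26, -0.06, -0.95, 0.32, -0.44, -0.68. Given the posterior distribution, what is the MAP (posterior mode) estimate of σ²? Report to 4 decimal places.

With known mean μ and an Inverse-Gamma(α, β) prior on σ², the Normal likelihood is conjugate: posterior is Inv-Gamma(α + n/2, β + Σ(xᵢ−μ)²/2).
Σ(xᵢ−μ)² = (-0.19)² + (-0.16)² + (0.46)² + (-0.97)² + (-0.38)² + (-0.13)² + (0.26)² + (-0.06)² + (-0.95)² + (0.32)² + (-0.44)² + (-0.68)² = 3.1076.
Posterior: Inv-Gamma(8.94 + 12/2, 16.56 + 3.1076/2) = Inv-Gamma(14.94, 18.11380).
Mode = β/(α+1) = 18.11380/15.94 = 1.1364.

1.1364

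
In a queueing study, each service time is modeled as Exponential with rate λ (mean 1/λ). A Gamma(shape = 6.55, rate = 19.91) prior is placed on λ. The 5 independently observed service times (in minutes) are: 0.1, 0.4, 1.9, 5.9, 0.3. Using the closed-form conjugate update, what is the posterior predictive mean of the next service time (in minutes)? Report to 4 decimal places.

With a Gamma(shape α, rate β) prior on the exponential rate λ, the posterior after n observations with total T = Σxᵢ is Gamma(α+n, β+T).
Sum of observations T = 8.6 minutes; n = 5.
Posterior: Gamma(6.55+5, 19.91+8.6) = Gamma(11.55, 28.51).
The predictive distribution for the next observation is Lomax; its mean is β/(α−1) = 28.51/10.55 = 2.7024.

2.7024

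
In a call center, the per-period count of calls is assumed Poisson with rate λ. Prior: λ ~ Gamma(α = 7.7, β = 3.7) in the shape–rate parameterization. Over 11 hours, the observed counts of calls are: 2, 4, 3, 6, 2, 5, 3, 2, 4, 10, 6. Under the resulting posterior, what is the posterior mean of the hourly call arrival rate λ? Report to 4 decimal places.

3.7211

With a Gamma(shape α, rate β) prior, the Poisson likelihood is conjugate: the posterior is Gamma(α + ΣXᵢ, β + n).
Sum of counts S = 47 over n = 11 hours.
Posterior: Gamma(α+S, β+n) = Gamma(7.7+47, 3.7+11) = Gamma(54.7, 14.7).
Posterior mean = α/β = 54.7/14.7 = 3.7211.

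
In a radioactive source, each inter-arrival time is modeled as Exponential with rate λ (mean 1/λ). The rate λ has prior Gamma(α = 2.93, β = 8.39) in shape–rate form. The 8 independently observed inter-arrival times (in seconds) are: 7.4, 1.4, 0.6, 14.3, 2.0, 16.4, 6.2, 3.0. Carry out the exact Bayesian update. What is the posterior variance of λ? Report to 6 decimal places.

With a Gamma(shape α, rate β) prior on the exponential rate λ, the posterior after n observations with total T = Σxᵢ is Gamma(α+n, β+T).
Sum of observations T = 51.3 seconds; n = 8.
Posterior: Gamma(2.93+8, 8.39+51.3) = Gamma(10.93, 59.69).
Var = α/β² = 0.003068.

0.003068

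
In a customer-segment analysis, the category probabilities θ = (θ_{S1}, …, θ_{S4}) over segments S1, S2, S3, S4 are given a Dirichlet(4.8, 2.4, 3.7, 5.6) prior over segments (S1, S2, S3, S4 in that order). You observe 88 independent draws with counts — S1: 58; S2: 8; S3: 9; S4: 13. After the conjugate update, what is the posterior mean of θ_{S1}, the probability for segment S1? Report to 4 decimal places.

0.6010

The Dirichlet prior is conjugate to the Multinomial likelihood: each posterior αⱼ = prior αⱼ + observed count nⱼ.
Posterior concentration: (62.8, 10.4, 12.7, 18.6), total = 104.5.
E[θ_{S1}|data] = α_{S1}/Σα = 62.8/104.5 = 0.6010.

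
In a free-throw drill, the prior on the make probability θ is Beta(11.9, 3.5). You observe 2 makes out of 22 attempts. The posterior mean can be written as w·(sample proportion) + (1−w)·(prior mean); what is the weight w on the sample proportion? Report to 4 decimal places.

0.5882

The Beta prior is conjugate to a Binomial/Bernoulli likelihood; the update adds successes to α and failures to β.
Posterior mean = (α₀+k)/(α₀+β₀+n) = [n/(α₀+β₀+n)]·(k/n) + [(α₀+β₀)/(α₀+β₀+n)]·α₀/(α₀+β₀), so only n and the prior enter the weight.
The weight on the data is w = n/(α₀+β₀+n) = 22/(11.9+3.5+22) = 22/37.4 = 0.5882.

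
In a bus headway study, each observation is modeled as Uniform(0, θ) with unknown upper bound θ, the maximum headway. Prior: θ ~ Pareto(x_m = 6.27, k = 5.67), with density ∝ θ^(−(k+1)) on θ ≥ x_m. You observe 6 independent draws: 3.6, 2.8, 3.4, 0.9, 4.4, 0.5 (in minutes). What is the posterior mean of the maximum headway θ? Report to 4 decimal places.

6.8576

A Pareto(scale x_m, shape k) prior on the upper bound θ of Uniform(0, θ) is conjugate: posterior is Pareto(max(x_m, max xᵢ), k + n).
Sample maximum = 4.4; prior scale x_m = 6.27 → posterior scale = max = 6.27.
Posterior shape = 5.67 + 6 = 11.67.
E[θ|data] = k·x_m/(k−1) = 11.67·6.27/10.67 = 6.8576.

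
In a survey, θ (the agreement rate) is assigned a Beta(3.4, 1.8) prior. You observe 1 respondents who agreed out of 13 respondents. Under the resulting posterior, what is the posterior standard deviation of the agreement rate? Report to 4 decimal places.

The Beta prior is conjugate to a Binomial/Bernoulli likelihood; the update adds successes to α and failures to β.
Posterior: Beta(α+k, β+n−k) = Beta(3.4+1, 1.8+12) = Beta(4.4, 13.8).
Var = αβ/((α+β)²(α+β+1)) = 4.4·13.8/(18.2²·19.2) = 0.00954746; SD = √0.00954746 = 0.0977.

0.0977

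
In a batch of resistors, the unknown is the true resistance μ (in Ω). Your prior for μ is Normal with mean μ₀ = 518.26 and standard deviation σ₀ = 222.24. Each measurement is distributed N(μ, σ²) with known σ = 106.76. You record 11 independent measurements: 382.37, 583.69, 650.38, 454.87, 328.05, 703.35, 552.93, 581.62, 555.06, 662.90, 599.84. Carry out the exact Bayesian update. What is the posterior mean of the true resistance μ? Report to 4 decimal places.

549.7984

For Normal data with known variance σ², a Normal(μ₀, σ₀²) prior on μ is conjugate. Posterior precision = 1/σ₀² + n/σ²; posterior mean is the precision-weighted average of μ₀ and x̄.
Σxᵢ = 382.37 + 583.69 + 650.38 + 454.87 + 328.05 + 703.35 + 552.93 + 581.62 + 555.06 + 662.90 + 599.84 = 6055.06, so n·x̄ = 6055.06.
σ₀² = 222.24² = 49390.6176, σ² = 106.76² = 11397.6976; σ² + n·σ₀² = 11397.6976 + 11·49390.6176 = 554694.4912.
Posterior mean = (μ₀/σ₀² + n·x̄/σ²)/(1/σ₀² + n/σ²) = (σ²·μ₀ + σ₀²·n·x̄)/(σ² + n·σ₀²) = (11397.6976·518.26 + 49390.6176·6055.06)/554694.4912 = 304970123.763232/554694.4912 = 549.7984.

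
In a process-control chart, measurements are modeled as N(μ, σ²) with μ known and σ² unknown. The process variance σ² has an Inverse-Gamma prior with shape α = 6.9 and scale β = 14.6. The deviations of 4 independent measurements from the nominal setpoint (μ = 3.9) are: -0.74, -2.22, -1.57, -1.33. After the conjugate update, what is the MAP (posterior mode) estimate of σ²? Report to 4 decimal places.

With known mean μ and an Inverse-Gamma(α, β) prior on σ², the Normal likelihood is conjugate: posterior is Inv-Gamma(α + n/2, β + Σ(xᵢ−μ)²/2).
Σ(xᵢ−μ)² = (-0.74)² + (-2.22)² + (-1.57)² + (-1.33)² = 9.7098.
Posterior: Inv-Gamma(6.9 + 4/2, 14.6 + 9.7098/2) = Inv-Gamma(8.90, 19.45490).
Mode = β/(α+1) = 19.45490/9.90 = 1.9651.

1.9651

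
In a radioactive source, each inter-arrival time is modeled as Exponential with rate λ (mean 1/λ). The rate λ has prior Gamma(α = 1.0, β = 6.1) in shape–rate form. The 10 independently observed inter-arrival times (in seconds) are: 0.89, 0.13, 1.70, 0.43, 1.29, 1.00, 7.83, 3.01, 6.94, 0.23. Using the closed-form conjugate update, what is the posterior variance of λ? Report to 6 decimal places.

0.012597

With a Gamma(shape α, rate β) prior on the exponential rate λ, the posterior after n observations with total T = Σxᵢ is Gamma(α+n, β+T).
Sum of observations T = 23.45 seconds; n = 10.
Posterior: Gamma(1.0+10, 6.1+23.45) = Gamma(11.0, 29.55).
Var = α/β² = 0.012597.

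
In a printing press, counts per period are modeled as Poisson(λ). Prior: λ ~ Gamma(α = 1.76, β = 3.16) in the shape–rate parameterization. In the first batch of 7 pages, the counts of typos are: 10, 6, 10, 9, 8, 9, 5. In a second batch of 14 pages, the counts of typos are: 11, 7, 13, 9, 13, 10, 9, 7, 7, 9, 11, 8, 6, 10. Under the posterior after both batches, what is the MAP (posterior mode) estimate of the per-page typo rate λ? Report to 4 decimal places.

7.7715

With a Gamma(shape α, rate β) prior, the Poisson likelihood is conjugate: the posterior is Gamma(α + ΣXᵢ, β + n).
Batch 1: sum of counts S = 57 over n = 7 pages.
After batch 1: Gamma(α+S, β+n) = Gamma(1.76+57, 3.16+7) = Gamma(58.76, 10.16).
Batch 2: sum of counts S = 130 over n = 14 pages.
After batch 2: Gamma(α+S, β+n) = Gamma(58.76+130, 10.16+14) = Gamma(188.76, 24.16).
Mode of Gamma(α,β) for α≥1 is (α−1)/β = 187.76/24.16 = 7.7715.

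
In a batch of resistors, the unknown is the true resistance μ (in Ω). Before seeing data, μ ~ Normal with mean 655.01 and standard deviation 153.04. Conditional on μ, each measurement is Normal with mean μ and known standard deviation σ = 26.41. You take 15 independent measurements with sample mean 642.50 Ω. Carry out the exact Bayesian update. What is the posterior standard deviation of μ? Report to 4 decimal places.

6.8123

For Normal data with known variance σ², a Normal(μ₀, σ₀²) prior on μ is conjugate. Posterior precision = 1/σ₀² + n/σ²; posterior mean is the precision-weighted average of μ₀ and x̄.
σ₀² = 153.04² = 23421.2416, σ² = 26.41² = 697.4881; σ² + n·σ₀² = 697.4881 + 15·23421.2416 = 352016.1121.
Posterior precision = 1/σ₀² + n/σ² = 1/23421.2416 + 15/697.4881 = (σ² + n·σ₀²)/(σ₀²σ²) = 352016.1121/(23421.2416·697.4881); posterior variance σₙ² = σ₀²σ²/(σ² + n·σ₀²) = 23421.2416·697.4881/352016.1121 = 46.407073.
Posterior SD = √σₙ² = √(23421.2416·697.4881/352016.1121) = 6.8123.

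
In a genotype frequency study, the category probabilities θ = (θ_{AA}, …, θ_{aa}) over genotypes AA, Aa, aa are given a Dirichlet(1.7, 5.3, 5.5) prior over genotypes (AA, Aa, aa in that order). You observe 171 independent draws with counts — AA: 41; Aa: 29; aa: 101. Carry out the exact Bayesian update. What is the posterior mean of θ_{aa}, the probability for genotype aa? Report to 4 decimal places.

The Dirichlet prior is conjugate to the Multinomial likelihood: each posterior αⱼ = prior αⱼ + observed count nⱼ.
Posterior concentration: (42.7, 34.3, 106.5), total = 183.5.
E[θ_{aa}|data] = α_{aa}/Σα = 106.5/183.5 = 0.5804.

0.5804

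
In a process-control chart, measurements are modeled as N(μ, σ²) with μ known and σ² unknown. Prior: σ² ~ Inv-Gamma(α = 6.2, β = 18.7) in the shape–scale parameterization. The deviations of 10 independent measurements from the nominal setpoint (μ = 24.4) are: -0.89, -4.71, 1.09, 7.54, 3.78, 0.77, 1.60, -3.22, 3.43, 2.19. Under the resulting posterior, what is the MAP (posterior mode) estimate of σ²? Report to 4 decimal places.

6.6716

With known mean μ and an Inverse-Gamma(α, β) prior on σ², the Normal likelihood is conjugate: posterior is Inv-Gamma(α + n/2, β + Σ(xᵢ−μ)²/2).
Σ(xᵢ−μ)² = (-0.89)² + (-4.71)² + (1.09)² + (7.54)² + (3.78)² + (0.77)² + (1.60)² + (-3.22)² + (3.43)² + (2.19)² = 125.3866.
Posterior: Inv-Gamma(6.2 + 10/2, 18.7 + 125.3866/2) = Inv-Gamma(11.20, 81.39330).
Mode = β/(α+1) = 81.39330/12.20 = 6.6716.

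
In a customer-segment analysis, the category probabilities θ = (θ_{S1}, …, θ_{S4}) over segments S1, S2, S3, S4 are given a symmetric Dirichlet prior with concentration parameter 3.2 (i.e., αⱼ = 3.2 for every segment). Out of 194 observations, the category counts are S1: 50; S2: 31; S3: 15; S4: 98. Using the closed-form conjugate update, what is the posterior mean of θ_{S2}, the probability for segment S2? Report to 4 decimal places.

0.1654

The Dirichlet prior is conjugate to the Multinomial likelihood: each posterior αⱼ = prior αⱼ + observed count nⱼ.
Posterior concentration: (53.2, 34.2, 18.2, 101.2), total = 206.8.
E[θ_{S2}|data] = α_{S2}/Σα = 34.2/206.8 = 0.1654.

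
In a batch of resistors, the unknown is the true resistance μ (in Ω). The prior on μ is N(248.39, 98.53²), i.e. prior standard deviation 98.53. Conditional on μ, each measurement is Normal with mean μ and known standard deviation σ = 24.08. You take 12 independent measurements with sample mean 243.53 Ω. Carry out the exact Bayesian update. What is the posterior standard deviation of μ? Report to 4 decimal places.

For Normal data with known variance σ², a Normal(μ₀, σ₀²) prior on μ is conjugate. Posterior precision = 1/σ₀² + n/σ²; posterior mean is the precision-weighted average of μ₀ and x̄.
σ₀² = 98.53² = 9708.1609, σ² = 24.08² = 579.8464; σ² + n·σ₀² = 579.8464 + 12·9708.1609 = 117077.7772.
Posterior precision = 1/σ₀² + n/σ² = 1/9708.1609 + 12/579.8464 = (σ² + n·σ₀²)/(σ₀²σ²) = 117077.7772/(9708.1609·579.8464); posterior variance σₙ² = σ₀²σ²/(σ² + n·σ₀²) = 9708.1609·579.8464/117077.7772 = 48.081218.
Posterior SD = √σₙ² = √(9708.1609·579.8464/117077.7772) = 6.9341.

6.9341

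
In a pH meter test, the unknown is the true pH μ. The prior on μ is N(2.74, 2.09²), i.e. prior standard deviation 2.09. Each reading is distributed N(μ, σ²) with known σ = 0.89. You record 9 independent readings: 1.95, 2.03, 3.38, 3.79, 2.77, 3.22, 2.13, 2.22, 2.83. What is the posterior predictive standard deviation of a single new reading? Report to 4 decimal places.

0.9372

For Normal data with known variance σ², a Normal(μ₀, σ₀²) prior on μ is conjugate. Posterior precision = 1/σ₀² + n/σ²; posterior mean is the precision-weighted average of μ₀ and x̄.
σ₀² = 2.09² = 4.3681, σ² = 0.89² = 0.7921; σ² + n·σ₀² = 0.7921 + 9·4.3681 = 40.105.
Posterior precision = 1/σ₀² + n/σ² = 1/4.3681 + 9/0.7921 = (σ² + n·σ₀²)/(σ₀²σ²) = 40.105/(4.3681·0.7921); posterior variance σₙ² = σ₀²σ²/(σ² + n·σ₀²) = 4.3681·0.7921/40.105 = 0.086273.
Predictive variance for one new observation = σₙ² + σ² = 4.3681·0.7921/40.105 + 0.7921 = σ²·(σ₀² + 40.105)/40.105 = 0.7921·44.4731/40.105 = 0.878373; SD = √(0.7921·44.4731/40.105) = 0.9372.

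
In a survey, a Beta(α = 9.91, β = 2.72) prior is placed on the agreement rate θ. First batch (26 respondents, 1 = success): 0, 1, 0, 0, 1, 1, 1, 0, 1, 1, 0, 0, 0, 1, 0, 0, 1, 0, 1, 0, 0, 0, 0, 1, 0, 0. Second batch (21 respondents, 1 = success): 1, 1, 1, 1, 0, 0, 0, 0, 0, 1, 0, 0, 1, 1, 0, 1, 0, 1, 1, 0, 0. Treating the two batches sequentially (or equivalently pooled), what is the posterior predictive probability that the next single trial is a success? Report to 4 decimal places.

The Beta prior is conjugate to a Binomial/Bernoulli likelihood; the update adds successes to α and failures to β.
After batch 1: Beta(9.91+10, 2.72+16) = Beta(19.91, 18.72).
After batch 2: Beta(19.91+10, 18.72+11) = Beta(29.91, 29.72).
For a single future Bernoulli trial, P(success | data) = α/(α+β) = 0.5016.

0.5016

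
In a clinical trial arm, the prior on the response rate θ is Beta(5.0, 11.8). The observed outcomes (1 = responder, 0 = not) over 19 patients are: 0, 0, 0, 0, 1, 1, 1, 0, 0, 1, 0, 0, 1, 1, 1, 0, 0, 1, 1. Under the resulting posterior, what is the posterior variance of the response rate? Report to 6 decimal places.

The Beta prior is conjugate to a Binomial/Bernoulli likelihood; the update adds successes to α and failures to β.
Posterior: Beta(α+k, β+n−k) = Beta(5.0+9, 11.8+10) = Beta(14.0, 21.8).
Var = αβ/((α+β)²(α+β+1)) = 14.0·21.8/(35.8²·36.8) = 0.006471.

0.006471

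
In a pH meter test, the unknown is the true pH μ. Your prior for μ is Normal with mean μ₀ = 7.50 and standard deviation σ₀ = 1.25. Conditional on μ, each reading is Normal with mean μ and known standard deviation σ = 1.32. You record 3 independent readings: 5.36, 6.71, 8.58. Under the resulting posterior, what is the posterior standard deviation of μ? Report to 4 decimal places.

0.6507

For Normal data with known variance σ², a Normal(μ₀, σ₀²) prior on μ is conjugate. Posterior precision = 1/σ₀² + n/σ²; posterior mean is the precision-weighted average of μ₀ and x̄.
σ₀² = 1.25² = 1.5625, σ² = 1.32² = 1.7424; σ² + n·σ₀² = 1.7424 + 3·1.5625 = 6.4299.
Posterior precision = 1/σ₀² + n/σ² = 1/1.5625 + 3/1.7424 = (σ² + n·σ₀²)/(σ₀²σ²) = 6.4299/(1.5625·1.7424); posterior variance σₙ² = σ₀²σ²/(σ² + n·σ₀²) = 1.5625·1.7424/6.4299 = 0.423412.
Posterior SD = √σₙ² = √(1.5625·1.7424/6.4299) = 0.6507.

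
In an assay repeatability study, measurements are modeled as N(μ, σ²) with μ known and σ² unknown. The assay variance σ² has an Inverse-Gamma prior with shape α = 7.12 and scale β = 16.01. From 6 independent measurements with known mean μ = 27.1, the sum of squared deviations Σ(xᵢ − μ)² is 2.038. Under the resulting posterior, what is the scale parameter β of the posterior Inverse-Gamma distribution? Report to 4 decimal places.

With known mean μ and an Inverse-Gamma(α, β) prior on σ², the Normal likelihood is conjugate: posterior is Inv-Gamma(α + n/2, β + Σ(xᵢ−μ)²/2).
Posterior: Inv-Gamma(7.12 + 6/2, 16.01 + 2.038/2) = Inv-Gamma(10.12, 17.0290).
Posterior β = 17.0290.

17.0290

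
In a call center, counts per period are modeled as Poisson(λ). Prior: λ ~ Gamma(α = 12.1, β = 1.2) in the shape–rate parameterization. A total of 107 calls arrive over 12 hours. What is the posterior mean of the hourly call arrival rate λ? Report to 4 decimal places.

9.0227

With a Gamma(shape α, rate β) prior, the Poisson likelihood is conjugate: the posterior is Gamma(α + ΣXᵢ, β + n).
Posterior: Gamma(α+S, β+n) = Gamma(12.1+107, 1.2+12) = Gamma(119.1, 13.2).
Posterior mean = α/β = 119.1/13.2 = 9.0227.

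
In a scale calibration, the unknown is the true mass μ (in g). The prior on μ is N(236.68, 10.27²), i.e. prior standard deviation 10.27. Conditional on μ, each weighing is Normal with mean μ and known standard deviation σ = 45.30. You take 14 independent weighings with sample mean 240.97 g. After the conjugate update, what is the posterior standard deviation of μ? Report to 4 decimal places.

For Normal data with known variance σ², a Normal(μ₀, σ₀²) prior on μ is conjugate. Posterior precision = 1/σ₀² + n/σ²; posterior mean is the precision-weighted average of μ₀ and x̄.
σ₀² = 10.27² = 105.4729, σ² = 45.30² = 2052.09; σ² + n·σ₀² = 2052.09 + 14·105.4729 = 3528.7106.
Posterior precision = 1/σ₀² + n/σ² = 1/105.4729 + 14/2052.09 = (σ² + n·σ₀²)/(σ₀²σ²) = 3528.7106/(105.4729·2052.09); posterior variance σₙ² = σ₀²σ²/(σ² + n·σ₀²) = 105.4729·2052.09/3528.7106 = 61.336819.
Posterior SD = √σₙ² = √(105.4729·2052.09/3528.7106) = 7.8318.

7.8318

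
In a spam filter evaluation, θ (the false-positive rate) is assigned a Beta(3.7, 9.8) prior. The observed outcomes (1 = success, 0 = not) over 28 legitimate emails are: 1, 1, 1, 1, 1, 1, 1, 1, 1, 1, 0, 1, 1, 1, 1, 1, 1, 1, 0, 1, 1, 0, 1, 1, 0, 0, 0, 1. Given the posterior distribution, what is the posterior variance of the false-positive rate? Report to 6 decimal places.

0.005548

The Beta prior is conjugate to a Binomial/Bernoulli likelihood; the update adds successes to α and failures to β.
Posterior: Beta(α+k, β+n−k) = Beta(3.7+22, 9.8+6) = Beta(25.7, 15.8).
Var = αβ/((α+β)²(α+β+1)) = 25.7·15.8/(41.5²·42.5) = 0.005548.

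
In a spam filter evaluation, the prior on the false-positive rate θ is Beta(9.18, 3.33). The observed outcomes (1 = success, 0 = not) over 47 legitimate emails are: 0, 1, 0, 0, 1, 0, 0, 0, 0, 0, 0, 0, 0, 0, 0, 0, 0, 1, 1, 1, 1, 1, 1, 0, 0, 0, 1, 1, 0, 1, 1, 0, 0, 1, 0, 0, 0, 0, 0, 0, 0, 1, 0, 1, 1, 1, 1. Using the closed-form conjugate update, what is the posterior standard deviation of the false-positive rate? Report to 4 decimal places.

The Beta prior is conjugate to a Binomial/Bernoulli likelihood; the update adds successes to α and failures to β.
Posterior: Beta(α+k, β+n−k) = Beta(9.18+18, 3.33+29) = Beta(27.18, 32.33).
Var = αβ/((α+β)²(α+β+1)) = 27.18·32.33/(59.51²·60.51) = 0.00410061; SD = √0.00410061 = 0.0640.

0.0640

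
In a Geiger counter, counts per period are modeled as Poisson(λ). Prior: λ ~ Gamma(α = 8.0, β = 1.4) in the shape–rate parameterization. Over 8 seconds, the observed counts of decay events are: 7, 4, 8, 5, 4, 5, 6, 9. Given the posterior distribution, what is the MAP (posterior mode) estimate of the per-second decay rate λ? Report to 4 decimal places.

With a Gamma(shape α, rate β) prior, the Poisson likelihood is conjugate: the posterior is Gamma(α + ΣXᵢ, β + n).
Sum of counts S = 48 over n = 8 seconds.
Posterior: Gamma(α+S, β+n) = Gamma(8.0+48, 1.4+8) = Gamma(56.0, 9.4).
Mode of Gamma(α,β) for α≥1 is (α−1)/β = 55.0/9.4 = 5.8511.

5.8511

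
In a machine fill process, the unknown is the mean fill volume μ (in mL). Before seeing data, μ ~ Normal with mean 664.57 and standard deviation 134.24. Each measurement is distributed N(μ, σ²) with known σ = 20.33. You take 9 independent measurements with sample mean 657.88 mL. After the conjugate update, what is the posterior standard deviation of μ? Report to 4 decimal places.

For Normal data with known variance σ², a Normal(μ₀, σ₀²) prior on μ is conjugate. Posterior precision = 1/σ₀² + n/σ²; posterior mean is the precision-weighted average of μ₀ and x̄.
σ₀² = 134.24² = 18020.3776, σ² = 20.33² = 413.3089; σ² + n·σ₀² = 413.3089 + 9·18020.3776 = 162596.7073.
Posterior precision = 1/σ₀² + n/σ² = 1/18020.3776 + 9/413.3089 = (σ² + n·σ₀²)/(σ₀²σ²) = 162596.7073/(18020.3776·413.3089); posterior variance σₙ² = σ₀²σ²/(σ² + n·σ₀²) = 18020.3776·413.3089/162596.7073 = 45.806478.
Posterior SD = √σₙ² = √(18020.3776·413.3089/162596.7073) = 6.7680.

6.7680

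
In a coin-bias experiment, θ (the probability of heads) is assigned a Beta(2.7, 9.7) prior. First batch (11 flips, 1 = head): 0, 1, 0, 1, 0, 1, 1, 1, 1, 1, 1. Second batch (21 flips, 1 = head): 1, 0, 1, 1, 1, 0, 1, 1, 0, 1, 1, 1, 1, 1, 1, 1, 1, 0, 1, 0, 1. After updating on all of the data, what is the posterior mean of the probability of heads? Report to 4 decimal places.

0.6014

The Beta prior is conjugate to a Binomial/Bernoulli likelihood; the update adds successes to α and failures to β.
After batch 1: Beta(2.7+8, 9.7+3) = Beta(10.7, 12.7).
After batch 2: Beta(10.7+16, 12.7+5) = Beta(26.7, 17.7).
Posterior mean = α/(α+β) = 26.7/44.4 = 0.6014.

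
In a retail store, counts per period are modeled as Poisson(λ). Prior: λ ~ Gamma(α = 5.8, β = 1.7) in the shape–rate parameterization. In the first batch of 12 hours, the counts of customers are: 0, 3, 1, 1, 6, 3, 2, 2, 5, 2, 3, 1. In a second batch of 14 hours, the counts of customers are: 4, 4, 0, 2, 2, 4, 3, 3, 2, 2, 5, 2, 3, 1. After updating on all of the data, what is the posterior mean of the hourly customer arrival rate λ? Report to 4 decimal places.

2.5921

With a Gamma(shape α, rate β) prior, the Poisson likelihood is conjugate: the posterior is Gamma(α + ΣXᵢ, β + n).
Batch 1: sum of counts S = 29 over n = 12 hours.
After batch 1: Gamma(α+S, β+n) = Gamma(5.8+29, 1.7+12) = Gamma(34.8, 13.7).
Batch 2: sum of counts S = 37 over n = 14 hours.
After batch 2: Gamma(α+S, β+n) = Gamma(34.8+37, 13.7+14) = Gamma(71.8, 27.7).
Posterior mean = α/β = 71.8/27.7 = 2.5921.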